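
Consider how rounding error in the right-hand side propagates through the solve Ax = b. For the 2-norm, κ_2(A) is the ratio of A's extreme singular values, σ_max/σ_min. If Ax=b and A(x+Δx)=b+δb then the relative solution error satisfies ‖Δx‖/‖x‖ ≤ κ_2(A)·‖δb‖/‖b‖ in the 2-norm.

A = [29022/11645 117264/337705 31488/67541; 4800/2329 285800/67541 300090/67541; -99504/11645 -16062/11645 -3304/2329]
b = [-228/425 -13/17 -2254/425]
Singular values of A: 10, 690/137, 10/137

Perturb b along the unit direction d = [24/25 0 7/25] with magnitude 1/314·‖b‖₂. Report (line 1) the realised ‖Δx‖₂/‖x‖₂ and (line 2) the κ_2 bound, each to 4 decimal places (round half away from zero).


0.0086
0.4363

largest singular value 10, smallest 10/137
condition number: 10 ÷ (10/137) = 137.0000
bound on ‖Δx‖/‖x‖: κ·ε = 137.0000·1/314 = 0.4363
solve Ax = b  →  x = [0.6332 19.6087 -19.1408]
2-norm of b is 5.3852; of x, 27.4094
δb = ε·‖b‖·d = [0.0165 0.0000 0.0048]; solving A·Δx = δb gives ‖Δx‖ = 0.2350
relative error = 0.0086
so the bound overstates the realised error by a factor of ≈ 50.8980 (computed from the unrounded values)


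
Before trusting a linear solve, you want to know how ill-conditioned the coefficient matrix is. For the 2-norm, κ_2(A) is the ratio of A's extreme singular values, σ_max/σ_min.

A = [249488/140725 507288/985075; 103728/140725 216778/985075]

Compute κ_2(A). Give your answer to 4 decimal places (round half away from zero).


M = AᵀA = [431974912/117180625 881942112/820264375; 881942112/820264375 1800791812/5741850625]. tr(M)=36748100/9186961, det(M)=1024/9186961
eigenvalues of AᵀA: λ = (tr ± √(tr²−4·det))/2 = 4, 256/9186961
so κ_2 = √(4 / (256/9186961)) = 378.8750

378.8750


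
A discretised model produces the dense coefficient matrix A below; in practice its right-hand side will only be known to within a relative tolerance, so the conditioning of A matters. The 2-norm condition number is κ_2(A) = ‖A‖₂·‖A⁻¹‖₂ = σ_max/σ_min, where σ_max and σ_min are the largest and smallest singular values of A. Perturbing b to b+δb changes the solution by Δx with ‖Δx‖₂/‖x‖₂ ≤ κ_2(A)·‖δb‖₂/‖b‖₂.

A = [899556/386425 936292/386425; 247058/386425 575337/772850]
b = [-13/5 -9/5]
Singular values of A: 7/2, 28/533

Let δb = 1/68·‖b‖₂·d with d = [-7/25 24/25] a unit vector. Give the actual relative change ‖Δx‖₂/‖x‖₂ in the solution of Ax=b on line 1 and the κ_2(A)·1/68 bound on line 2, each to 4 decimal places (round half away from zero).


σ_max = 7/2, σ_min = 28/533
condition number: (7/2) ÷ (28/533) = 66.6250
perturbation bound = 66.6250·1/68 = 0.9798
solve Ax = b  →  x = [13.1933 -13.7488]
‖b‖₂ = 3.1623 and ‖x‖₂ = 19.0550
δb = ε·‖b‖·d = [-0.0130 0.0446]; solving A·Δx = δb gives ‖Δx‖ = 0.8852
realised ‖Δx‖/‖x‖ = 0.0465
tightness: 0.0465 against a bound of 0.9798 (unrounded ratio ≈ 0.0474)

0.0465
0.9798


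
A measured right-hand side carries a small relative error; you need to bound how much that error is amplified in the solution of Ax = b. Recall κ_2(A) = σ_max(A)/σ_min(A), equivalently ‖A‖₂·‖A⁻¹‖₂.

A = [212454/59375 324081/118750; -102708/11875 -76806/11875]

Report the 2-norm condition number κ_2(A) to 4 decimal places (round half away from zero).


296.8750

form AᵀA = [308860033716/3525390625 231640918587/3525390625; 231640918587/3525390625 694944658161/14101562500] with trace 77215391721/564062500 and determinant 749554884/3525390625
eigenvalues of AᵀA: λ = (tr ± √(tr²−4·det))/2 = 13689/100, 219024/141015625
κ_2(A) = √(λ_max/λ_min) = √((13689/100) / (219024/141015625)) = 296.8750


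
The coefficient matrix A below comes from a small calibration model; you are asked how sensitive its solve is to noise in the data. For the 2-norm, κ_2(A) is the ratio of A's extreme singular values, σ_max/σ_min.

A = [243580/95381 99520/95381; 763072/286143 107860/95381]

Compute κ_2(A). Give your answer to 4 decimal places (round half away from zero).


form AᵀA = [102100048/7489053 14179840/2496351; 14179840/2496351 1970000/832117] with trace 9217696/576081 and determinant 6400/576081
λ_max, λ_min = (9217696/576081 ± √84951171874816/331869318561)/2 = 16, 400/576081
κ = σ_max/σ_min = 4/(20/759) = 151.8000

151.8000


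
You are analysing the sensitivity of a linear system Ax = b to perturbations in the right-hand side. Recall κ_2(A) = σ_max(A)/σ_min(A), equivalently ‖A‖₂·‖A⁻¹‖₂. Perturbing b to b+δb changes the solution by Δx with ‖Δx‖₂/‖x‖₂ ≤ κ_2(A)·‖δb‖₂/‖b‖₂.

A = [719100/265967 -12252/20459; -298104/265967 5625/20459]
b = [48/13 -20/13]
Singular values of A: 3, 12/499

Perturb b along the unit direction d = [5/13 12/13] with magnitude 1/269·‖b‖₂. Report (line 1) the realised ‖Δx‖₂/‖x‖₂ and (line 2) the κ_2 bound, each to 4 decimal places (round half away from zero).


σ_max = 3, σ_min = 12/499
κ = σ_max/σ_min = 3/(12/499) = 124.7500
perturbation bound = 124.7500·1/269 = 0.4638
solve Ax = b  →  x = [1.3008 -0.2927]
‖b‖₂ = 4.0000 and ‖x‖₂ = 1.3333
re-solving with b+δb shifts x by Δx of norm 0.6183
relative error = 0.4638
so the bound is sharp here: realised error equals the bound

0.4638
0.4638


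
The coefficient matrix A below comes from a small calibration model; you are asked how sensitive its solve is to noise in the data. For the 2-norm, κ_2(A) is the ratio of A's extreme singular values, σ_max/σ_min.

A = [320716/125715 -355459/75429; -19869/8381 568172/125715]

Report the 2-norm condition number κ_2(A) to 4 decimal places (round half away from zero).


AᵀA = [227923441/18792225 -256364416/11275335; -256364416/11275335 7210644841/169130025]; tr = 6409658/117045, det = 1874161/14630625
char-poly roots: 1369/25 and 1369/585225
κ = σ_max/σ_min = (37/5)/(37/765) = 153.0000

153.0000


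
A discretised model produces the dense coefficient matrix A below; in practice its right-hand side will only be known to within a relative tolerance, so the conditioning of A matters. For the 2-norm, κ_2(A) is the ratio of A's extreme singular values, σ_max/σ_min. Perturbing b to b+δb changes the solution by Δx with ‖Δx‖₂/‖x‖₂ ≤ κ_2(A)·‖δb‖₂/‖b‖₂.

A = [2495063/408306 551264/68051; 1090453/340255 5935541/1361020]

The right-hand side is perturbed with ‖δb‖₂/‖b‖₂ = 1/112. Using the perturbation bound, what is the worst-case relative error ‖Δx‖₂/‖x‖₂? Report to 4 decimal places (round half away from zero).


1.7156

form AᵀA = [686645824141/14421608100 305152961771/4807202700; 305152961771/4807202700 542517114329/6409603600] with trace 305169493021/2307457296 and determinant 4372515625/9229829184
solving λ² − 305169493021/2307457296·λ + 4372515625/9229829184 = 0 gives λ = 529/4, 8265625/2307457296
κ = σ_max/σ_min = (23/2)/(2875/48036) = 192.1440
bound on ‖Δx‖/‖x‖: κ·ε = 192.1440·1/112 = 1.7156


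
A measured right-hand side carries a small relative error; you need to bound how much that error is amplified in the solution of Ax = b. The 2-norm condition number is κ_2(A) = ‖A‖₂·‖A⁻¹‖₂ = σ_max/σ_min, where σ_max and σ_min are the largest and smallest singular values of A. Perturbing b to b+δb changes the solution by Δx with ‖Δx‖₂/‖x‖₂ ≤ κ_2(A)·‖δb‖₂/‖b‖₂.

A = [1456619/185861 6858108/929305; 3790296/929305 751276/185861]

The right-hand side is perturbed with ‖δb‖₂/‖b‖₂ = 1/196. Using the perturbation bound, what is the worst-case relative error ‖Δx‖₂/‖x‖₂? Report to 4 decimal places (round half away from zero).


0.4809

form AᵀA = [233251960369/2988262225 44419407732/597652445; 44419407732/597652445 211571058976/2988262225] with trace 105784309/710645 and determinant 221533456/88830625
λ_max, λ_min = (105784309/710645 ± √279632055450915729/12625407900625)/2 = 3721/25, 59536/3553225
so κ_2 = √((3721/25) / (59536/3553225)) = 94.2500
κ_2(A)·‖δb‖/‖b‖ = 0.4809


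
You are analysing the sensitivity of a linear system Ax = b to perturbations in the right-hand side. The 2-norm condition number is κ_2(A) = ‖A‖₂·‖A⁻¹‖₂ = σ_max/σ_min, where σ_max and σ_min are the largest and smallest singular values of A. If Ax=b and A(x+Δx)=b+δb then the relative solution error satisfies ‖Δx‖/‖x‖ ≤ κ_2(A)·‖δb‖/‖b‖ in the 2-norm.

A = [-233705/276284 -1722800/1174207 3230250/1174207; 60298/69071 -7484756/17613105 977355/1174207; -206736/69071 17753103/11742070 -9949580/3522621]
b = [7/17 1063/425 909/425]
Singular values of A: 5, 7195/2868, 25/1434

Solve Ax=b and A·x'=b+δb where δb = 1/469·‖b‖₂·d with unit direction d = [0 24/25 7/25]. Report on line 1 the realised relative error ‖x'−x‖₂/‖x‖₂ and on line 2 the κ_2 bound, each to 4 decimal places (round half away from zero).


largest singular value 5, smallest 25/1434
κ = σ_max/σ_min = 5/(25/1434) = 286.8000
worst-case relative error ≤ 286.8000 × 1/469 = 0.6115
solve Ax = b  →  x = [-0.4458 151.8301 80.9886]
‖b‖₂ = 3.3166 and ‖x‖₂ = 172.0806
Δx = A⁻¹·δb where δb = 1/469·3.3166·d; ‖Δx‖ = 0.4056
dividing the unrounded norms, ‖Δx‖/‖x‖ = 0.0024
realised/bound (from unrounded values) ≈ 0.0039

0.0024
0.6115


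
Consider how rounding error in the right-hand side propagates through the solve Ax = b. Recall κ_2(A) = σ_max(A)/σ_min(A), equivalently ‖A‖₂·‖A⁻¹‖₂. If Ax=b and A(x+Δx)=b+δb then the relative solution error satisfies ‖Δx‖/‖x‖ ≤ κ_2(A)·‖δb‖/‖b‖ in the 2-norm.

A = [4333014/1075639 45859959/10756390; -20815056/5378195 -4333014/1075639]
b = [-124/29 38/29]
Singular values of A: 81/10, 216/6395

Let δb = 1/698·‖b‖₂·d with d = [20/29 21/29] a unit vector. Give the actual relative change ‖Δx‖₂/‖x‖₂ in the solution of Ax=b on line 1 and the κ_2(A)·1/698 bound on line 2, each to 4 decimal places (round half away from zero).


0.0032
0.3436

largest singular value 81/10, smallest 216/6395
κ_2(A) = (81/10) / (216/6395) = 239.8125
κ_2(A)·‖δb‖/‖b‖ = 0.3436
solve Ax = b  →  x = [42.5378 -41.1941]
‖b‖ = 4.4721, ‖x‖ = 59.2150
with δb = [0.0044 0.0046], A·Δx = δb → ‖Δx‖ = 0.1897
dividing the unrounded norms, ‖Δx‖/‖x‖ = 0.0032
so the bound overstates the realised error by a factor of ≈ 107.2511 (computed from the unrounded values)


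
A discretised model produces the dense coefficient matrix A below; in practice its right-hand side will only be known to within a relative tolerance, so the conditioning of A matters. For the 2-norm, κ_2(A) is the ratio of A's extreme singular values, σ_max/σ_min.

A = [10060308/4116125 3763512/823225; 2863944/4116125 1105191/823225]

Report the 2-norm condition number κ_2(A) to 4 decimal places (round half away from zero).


form AᵀA = [10297597392/1594586825 3861392472/318917365; 3861392472/318917365 1448044209/63783473] with trace 2735217801/93799225 and determinant 944784/93799225
eigenvalues of AᵀA: λ = (tr ± √(tr²−4·det))/2 = 729/25, 1296/3751969
so κ_2 = √((729/25) / (1296/3751969)) = 290.5500

290.5500


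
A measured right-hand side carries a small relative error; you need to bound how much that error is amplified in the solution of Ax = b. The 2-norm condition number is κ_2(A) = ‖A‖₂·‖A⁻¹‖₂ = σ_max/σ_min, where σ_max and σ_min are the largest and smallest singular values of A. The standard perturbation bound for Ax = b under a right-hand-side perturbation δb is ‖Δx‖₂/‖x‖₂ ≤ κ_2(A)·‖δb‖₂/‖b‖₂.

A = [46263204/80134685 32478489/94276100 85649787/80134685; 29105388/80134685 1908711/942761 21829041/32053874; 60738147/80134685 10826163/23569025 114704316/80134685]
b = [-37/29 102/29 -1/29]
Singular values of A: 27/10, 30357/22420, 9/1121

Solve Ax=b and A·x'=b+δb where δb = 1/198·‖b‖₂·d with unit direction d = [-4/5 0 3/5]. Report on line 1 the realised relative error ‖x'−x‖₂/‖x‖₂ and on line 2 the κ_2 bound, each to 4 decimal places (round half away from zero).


largest singular value 27/10, smallest 9/1121
κ = σ_max/σ_min = (27/10)/(9/1121) = 336.3000
κ_2(A)·‖δb‖/‖b‖ = 1.6985
solve Ax = b  →  x = [-110.3686 2.1153 57.7394]
‖b‖ = 3.7417, ‖x‖ = 124.5775
re-solving with b+δb shifts x by Δx of norm 2.3538
realised ‖Δx‖/‖x‖ = 0.0189
realised/bound (from unrounded values) ≈ 0.0111

0.0189
1.6985


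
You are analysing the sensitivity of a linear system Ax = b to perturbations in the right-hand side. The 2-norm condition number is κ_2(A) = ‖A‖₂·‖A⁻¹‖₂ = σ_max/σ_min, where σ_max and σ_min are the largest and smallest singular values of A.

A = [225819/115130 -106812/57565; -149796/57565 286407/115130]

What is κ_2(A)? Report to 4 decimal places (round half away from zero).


397.0000

form AᵀA = [5629983489/530196676 -1340456040/132549169; -1340456040/132549169 5106567321/530196676] with trace 6383205/315218 and determinant 6561/2521744
solving λ² − 6383205/315218·λ + 6561/2521744 = 0 gives λ = 81/4, 81/630436
κ = σ_max/σ_min = (9/2)/(9/794) = 397.0000


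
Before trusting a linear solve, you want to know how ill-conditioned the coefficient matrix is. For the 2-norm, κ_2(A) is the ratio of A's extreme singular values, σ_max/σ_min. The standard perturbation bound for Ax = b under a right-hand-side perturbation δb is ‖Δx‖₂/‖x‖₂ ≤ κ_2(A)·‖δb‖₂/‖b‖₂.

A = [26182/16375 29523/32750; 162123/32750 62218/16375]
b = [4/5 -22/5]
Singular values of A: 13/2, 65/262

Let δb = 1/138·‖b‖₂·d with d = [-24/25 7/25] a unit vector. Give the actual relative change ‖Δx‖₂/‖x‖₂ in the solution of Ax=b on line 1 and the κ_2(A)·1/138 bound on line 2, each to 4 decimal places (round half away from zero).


σ_max = 13/2, σ_min = 65/262
κ = σ_max/σ_min = (13/2)/(65/262) = 26.2000
perturbation bound = 26.2000·1/138 = 0.1899
solve Ax = b  →  x = [4.3446 -6.8185]
‖b‖ = 4.4721, ‖x‖ = 8.0850
δb = ε·‖b‖·d = [-0.0311 0.0091]; solving A·Δx = δb gives ‖Δx‖ = 0.1306
realised ‖Δx‖/‖x‖ = 0.0162
tightness: 0.0162 against a bound of 0.1899 (unrounded ratio ≈ 0.0851)

0.0162
0.1899


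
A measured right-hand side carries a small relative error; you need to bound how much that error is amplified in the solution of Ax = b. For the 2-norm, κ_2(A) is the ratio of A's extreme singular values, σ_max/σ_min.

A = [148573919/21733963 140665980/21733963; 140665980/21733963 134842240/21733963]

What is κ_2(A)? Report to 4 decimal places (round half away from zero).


323.0375

AᵀA = [49775418949321/561670805809 47404294594020/561670805809; 47404294594020/561670805809 45147856858000/561670805809]; tr = 112869531281/667860649, det = 182790400/667860649
solving λ² − 112869531281/667860649·λ + 182790400/667860649 = 0 gives λ = 169, 1081600/667860649
κ = σ_max/σ_min = 13/(1040/25843) = 323.0375


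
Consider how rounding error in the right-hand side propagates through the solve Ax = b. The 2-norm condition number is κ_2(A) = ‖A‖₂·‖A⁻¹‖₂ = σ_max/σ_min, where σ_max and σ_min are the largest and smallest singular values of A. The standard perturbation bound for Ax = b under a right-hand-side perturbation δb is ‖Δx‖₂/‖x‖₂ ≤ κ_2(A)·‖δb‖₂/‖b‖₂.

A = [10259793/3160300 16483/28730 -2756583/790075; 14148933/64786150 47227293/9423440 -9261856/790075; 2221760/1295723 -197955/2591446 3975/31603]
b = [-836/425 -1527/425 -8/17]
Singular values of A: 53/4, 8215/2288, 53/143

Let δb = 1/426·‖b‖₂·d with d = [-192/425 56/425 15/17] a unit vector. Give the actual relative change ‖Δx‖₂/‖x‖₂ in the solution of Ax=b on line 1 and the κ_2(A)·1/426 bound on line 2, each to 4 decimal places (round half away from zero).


0.0636
0.0839

from the listed singular values, σ₁ = 53/4, σ_n = 53/143
condition number: (53/4) ÷ (53/143) = 35.7500
bound on ‖Δx‖/‖x‖: κ·ε = 35.7500·1/426 = 0.0839
solve Ax = b  →  x = [-0.2972 -0.0521 0.2787]
‖b‖ = 4.1231, ‖x‖ = 0.4107
re-solving with b+δb shifts x by Δx of norm 0.0261
realised ‖Δx‖/‖x‖ = 0.0636
tightness: 0.0636 against a bound of 0.0839 (unrounded ratio ≈ 0.7576)


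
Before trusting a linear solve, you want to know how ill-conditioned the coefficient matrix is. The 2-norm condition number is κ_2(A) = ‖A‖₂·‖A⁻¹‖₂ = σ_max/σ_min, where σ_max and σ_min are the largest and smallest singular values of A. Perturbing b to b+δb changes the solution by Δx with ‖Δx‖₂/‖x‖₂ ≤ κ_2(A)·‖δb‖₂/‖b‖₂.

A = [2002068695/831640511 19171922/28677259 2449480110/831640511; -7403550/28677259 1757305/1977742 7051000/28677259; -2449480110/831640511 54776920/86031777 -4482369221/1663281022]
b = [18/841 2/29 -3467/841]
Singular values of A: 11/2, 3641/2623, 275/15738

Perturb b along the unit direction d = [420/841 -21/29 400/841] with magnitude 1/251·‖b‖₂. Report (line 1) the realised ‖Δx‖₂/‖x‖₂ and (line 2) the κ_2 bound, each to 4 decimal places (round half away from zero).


0.0082
1.2540

σ_max = 11/2, σ_min = 275/15738
κ = σ_max/σ_min = (11/2)/(275/15738) = 314.7600
κ_2(A)·‖δb‖/‖b‖ = 1.2540
solve Ax = b  →  x = [77.2853 42.6924 -72.8518]
‖b‖ = 4.1231, ‖x‖ = 114.4685
δb = ε·‖b‖·d = [0.0082 -0.0119 0.0078]; solving A·Δx = δb gives ‖Δx‖ = 0.9401
realised ‖Δx‖/‖x‖ = 0.0082
tightness: 0.0082 against a bound of 1.2540 (unrounded ratio ≈ 0.0065)


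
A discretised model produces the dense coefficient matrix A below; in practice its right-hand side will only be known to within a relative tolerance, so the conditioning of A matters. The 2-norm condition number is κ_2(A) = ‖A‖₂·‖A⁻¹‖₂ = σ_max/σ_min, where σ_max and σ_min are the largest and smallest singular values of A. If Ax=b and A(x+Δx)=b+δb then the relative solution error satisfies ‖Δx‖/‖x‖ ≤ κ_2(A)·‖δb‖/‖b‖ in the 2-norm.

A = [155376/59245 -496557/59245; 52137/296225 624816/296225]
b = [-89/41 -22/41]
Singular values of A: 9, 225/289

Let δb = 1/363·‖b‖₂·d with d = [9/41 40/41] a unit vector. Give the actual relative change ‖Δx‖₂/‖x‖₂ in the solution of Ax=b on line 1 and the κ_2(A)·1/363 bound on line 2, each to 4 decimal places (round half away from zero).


0.0061
0.0318

σ_max = 9, σ_min = 225/289
κ = σ_max/σ_min = 9/(225/289) = 11.5600
worst-case relative error ≤ 11.5600 × 1/363 = 0.0318
solve Ax = b  →  x = [-1.2953 -0.1463]
‖b‖₂ = 2.2361 and ‖x‖₂ = 1.3035
δb = ε·‖b‖·d = [0.0014 0.0060]; solving A·Δx = δb gives ‖Δx‖ = 0.0079
realised ‖Δx‖/‖x‖ = 0.0061
tightness: 0.0061 against a bound of 0.0318 (unrounded ratio ≈ 0.1906)


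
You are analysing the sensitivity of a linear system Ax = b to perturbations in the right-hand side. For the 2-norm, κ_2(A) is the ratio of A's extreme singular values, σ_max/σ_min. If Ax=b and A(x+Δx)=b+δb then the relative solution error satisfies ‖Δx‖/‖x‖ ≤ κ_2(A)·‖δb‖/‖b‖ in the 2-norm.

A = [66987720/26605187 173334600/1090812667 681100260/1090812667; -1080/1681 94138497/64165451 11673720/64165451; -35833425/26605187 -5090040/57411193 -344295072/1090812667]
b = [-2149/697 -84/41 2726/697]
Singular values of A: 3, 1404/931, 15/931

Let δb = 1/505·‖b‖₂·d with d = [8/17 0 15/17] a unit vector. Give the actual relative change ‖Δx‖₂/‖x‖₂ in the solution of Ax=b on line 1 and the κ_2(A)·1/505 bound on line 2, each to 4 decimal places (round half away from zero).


0.0053
0.3687

from the listed singular values, σ₁ = 3, σ_n = 15/931
condition number: 3 ÷ (15/931) = 186.2000
perturbation bound = 186.2000·1/505 = 0.3687
solve Ax = b  →  x = [-28.5496 -28.4607 117.4297]
2-norm of b is 5.3852; of x, 124.1564
re-solving with b+δb shifts x by Δx of norm 0.6619
relative error = 0.0053
so the bound overstates the realised error by a factor of ≈ 69.1658 (computed from the unrounded values)


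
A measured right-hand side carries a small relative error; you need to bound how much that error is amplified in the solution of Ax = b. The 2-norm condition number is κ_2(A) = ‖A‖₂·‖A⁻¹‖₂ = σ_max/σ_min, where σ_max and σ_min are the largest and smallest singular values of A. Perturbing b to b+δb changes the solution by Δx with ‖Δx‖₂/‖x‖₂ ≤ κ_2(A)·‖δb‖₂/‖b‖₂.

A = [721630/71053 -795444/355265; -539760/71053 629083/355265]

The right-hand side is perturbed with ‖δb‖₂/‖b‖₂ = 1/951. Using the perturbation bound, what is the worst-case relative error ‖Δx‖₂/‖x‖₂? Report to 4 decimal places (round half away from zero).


0.1822

M = AᵀA = [812090714500/5048528809 -182714018760/5048528809; -182714018760/5048528809 41139063121/5048528809]. tr(M)=507572741/3003289, det(M)=2856100/3003289
λ_max, λ_min = (507572741/3003289 ± √257595776631401481/9019744817521)/2 = 169, 16900/3003289
so κ_2 = √(169 / (16900/3003289)) = 173.3000
worst-case relative error ≤ 173.3000 × 1/951 = 0.1822


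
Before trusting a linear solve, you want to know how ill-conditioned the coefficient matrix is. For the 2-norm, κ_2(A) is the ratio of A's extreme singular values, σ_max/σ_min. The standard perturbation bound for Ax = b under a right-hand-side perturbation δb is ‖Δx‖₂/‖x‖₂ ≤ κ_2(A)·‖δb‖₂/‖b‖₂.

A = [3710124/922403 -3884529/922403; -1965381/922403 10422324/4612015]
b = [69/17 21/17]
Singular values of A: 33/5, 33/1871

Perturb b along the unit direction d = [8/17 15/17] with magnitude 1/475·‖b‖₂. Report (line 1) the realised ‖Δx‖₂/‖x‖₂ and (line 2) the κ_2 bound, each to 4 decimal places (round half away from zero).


from the listed singular values, σ₁ = 33/5, σ_n = 33/1871
κ_2(A) = (33/5) / (33/1871) = 374.2000
worst-case relative error ≤ 374.2000 × 1/475 = 0.7878
solve Ax = b  →  x = [123.4828 116.9749]
2-norm of b is 4.2426; of x, 170.0915
δb = ε·‖b‖·d = [0.0042 0.0079]; solving A·Δx = δb gives ‖Δx‖ = 0.5064
dividing the unrounded norms, ‖Δx‖/‖x‖ = 0.0030
so the bound overstates the realised error by a factor of ≈ 264.6003 (computed from the unrounded values)

0.0030
0.7878


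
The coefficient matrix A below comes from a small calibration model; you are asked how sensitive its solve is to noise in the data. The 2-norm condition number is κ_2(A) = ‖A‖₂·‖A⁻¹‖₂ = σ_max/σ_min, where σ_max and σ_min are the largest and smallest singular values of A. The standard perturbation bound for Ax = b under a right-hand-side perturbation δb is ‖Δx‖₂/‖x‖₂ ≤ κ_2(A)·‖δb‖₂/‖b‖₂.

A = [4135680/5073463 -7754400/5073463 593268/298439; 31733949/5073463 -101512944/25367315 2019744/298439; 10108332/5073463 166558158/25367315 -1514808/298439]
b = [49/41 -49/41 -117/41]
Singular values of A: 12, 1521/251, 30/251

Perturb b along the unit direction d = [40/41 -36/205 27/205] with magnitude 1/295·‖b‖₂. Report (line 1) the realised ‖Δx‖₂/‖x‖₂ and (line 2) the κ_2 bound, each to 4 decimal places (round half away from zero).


largest singular value 12, smallest 30/251
condition number: 12 ÷ (30/251) = 100.4000
perturbation bound = 100.4000·1/295 = 0.3403
solve Ax = b  →  x = [-3.2609 5.0622 5.8305]
‖b‖₂ = 3.3166 and ‖x‖₂ = 8.3817
re-solving with b+δb shifts x by Δx of norm 0.0941
realised ‖Δx‖/‖x‖ = 0.0112
tightness: 0.0112 against a bound of 0.3403 (unrounded ratio ≈ 0.0330)

0.0112
0.3403


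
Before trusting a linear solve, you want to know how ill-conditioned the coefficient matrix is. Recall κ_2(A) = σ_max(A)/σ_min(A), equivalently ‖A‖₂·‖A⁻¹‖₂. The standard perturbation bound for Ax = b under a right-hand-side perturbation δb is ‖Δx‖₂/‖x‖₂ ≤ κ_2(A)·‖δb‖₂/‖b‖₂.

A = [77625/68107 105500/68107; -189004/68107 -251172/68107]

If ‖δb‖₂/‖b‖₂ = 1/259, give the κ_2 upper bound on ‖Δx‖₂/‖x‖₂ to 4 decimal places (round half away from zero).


M = AᵀA = [247030489/27447121 329360652/27447121; 329360652/27447121 439157536/27447121]. tr(M)=686188025/27447121, det(M)=250000/27447121
solving λ² − 686188025/27447121·λ + 250000/27447121 = 0 gives λ = 25, 10000/27447121
κ_2(A) = √(λ_max/λ_min) = √(25 / (10000/27447121)) = 261.9500
bound on ‖Δx‖/‖x‖: κ·ε = 261.9500·1/259 = 1.0114

1.0114


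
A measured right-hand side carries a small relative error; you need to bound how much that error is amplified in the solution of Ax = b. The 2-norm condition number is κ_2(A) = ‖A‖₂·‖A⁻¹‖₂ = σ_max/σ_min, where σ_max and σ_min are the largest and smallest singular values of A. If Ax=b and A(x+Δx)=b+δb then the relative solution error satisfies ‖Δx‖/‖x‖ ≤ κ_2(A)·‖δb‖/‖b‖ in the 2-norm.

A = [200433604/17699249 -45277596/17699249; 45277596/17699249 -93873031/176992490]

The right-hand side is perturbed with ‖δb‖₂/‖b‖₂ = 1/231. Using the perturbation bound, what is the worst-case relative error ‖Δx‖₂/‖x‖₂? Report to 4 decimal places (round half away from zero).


1.1395

AᵀA = [25118197687072/186355392721 -28257543914418/931776963605; -28257543914418/931776963605 127197035040481/18635539272100]; tr = 1569908866001/11085984100, det = 802135684/2771496025
eigenvalues of AᵀA: λ = (tr ± √(tr²−4·det))/2 = 14161/100, 226576/110859841
so κ_2 = √((14161/100) / (226576/110859841)) = 263.2250
perturbation bound = 263.2250·1/231 = 1.1395


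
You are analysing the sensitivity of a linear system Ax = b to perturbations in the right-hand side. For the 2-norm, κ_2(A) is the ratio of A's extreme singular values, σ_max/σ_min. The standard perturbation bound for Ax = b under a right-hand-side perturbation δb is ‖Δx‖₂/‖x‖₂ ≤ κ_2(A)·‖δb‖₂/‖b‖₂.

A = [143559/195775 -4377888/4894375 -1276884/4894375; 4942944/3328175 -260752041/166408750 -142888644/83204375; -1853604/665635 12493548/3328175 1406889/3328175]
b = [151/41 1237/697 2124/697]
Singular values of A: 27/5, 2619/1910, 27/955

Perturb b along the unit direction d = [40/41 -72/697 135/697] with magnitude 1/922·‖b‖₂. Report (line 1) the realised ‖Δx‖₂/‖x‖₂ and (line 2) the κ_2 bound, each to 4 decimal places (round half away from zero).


from the listed singular values, σ₁ = 27/5, σ_n = 27/955
κ = σ_max/σ_min = (27/5)/(27/955) = 191.0000
κ_2(A)·‖δb‖/‖b‖ = 0.2072
solve Ax = b  →  x = [113.0741 82.2482 21.7100]
2-norm of b is 5.0990; of x, 141.4985
Δx = A⁻¹·δb where δb = 1/922·5.0990·d; ‖Δx‖ = 0.1956
dividing the unrounded norms, ‖Δx‖/‖x‖ = 0.0014
realised/bound (from unrounded values) ≈ 0.0067

0.0014
0.2072


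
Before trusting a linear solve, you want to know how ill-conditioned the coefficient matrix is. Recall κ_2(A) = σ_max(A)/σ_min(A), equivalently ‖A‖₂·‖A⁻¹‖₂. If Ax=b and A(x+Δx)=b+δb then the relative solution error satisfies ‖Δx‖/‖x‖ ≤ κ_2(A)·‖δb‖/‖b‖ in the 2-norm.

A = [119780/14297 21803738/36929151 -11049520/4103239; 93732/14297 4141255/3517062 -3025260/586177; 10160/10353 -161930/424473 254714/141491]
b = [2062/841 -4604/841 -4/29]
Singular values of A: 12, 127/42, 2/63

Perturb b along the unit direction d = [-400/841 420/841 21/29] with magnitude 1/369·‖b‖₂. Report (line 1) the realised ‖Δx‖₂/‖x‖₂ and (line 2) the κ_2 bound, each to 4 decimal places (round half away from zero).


0.0041
1.0244

from the listed singular values, σ₁ = 12, σ_n = 2/63
κ = σ_max/σ_min = 12/(2/63) = 378.0000
κ_2(A)·‖δb‖/‖b‖ = 1.0244
solve Ax = b  →  x = [0.4755 -123.2003 -26.4433]
2-norm of b is 6.0000; of x, 126.0071
δb = ε·‖b‖·d = [-0.0077 0.0081 0.0118]; solving A·Δx = δb gives ‖Δx‖ = 0.5122
relative error = 0.0041
so the bound overstates the realised error by a factor of ≈ 252.0141 (computed from the unrounded values)


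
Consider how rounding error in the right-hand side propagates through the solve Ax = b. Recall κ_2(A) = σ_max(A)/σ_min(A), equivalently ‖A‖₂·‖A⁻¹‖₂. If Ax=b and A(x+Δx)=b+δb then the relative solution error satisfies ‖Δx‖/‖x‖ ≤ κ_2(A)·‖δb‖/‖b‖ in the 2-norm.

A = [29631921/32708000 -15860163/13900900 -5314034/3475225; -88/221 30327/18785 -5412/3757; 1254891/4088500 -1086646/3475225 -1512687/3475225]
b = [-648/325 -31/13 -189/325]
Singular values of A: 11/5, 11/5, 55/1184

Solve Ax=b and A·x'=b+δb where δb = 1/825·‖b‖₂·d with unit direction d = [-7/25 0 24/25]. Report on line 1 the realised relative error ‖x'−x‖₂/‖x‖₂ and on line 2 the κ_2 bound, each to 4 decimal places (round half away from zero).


0.0574
0.0574

largest singular value 11/5, smallest 55/1184
κ = σ_max/σ_min = (11/5)/(55/1184) = 47.3600
worst-case relative error ≤ 47.3600 × 1/825 = 0.0574
solve Ax = b  →  x = [-0.2139 -0.2878 1.3919]
‖b‖ = 3.1623, ‖x‖ = 1.4374
re-solving with b+δb shifts x by Δx of norm 0.0825
dividing the unrounded norms, ‖Δx‖/‖x‖ = 0.0574
realised/bound = 1 exactly: the bound is attained for this b and d


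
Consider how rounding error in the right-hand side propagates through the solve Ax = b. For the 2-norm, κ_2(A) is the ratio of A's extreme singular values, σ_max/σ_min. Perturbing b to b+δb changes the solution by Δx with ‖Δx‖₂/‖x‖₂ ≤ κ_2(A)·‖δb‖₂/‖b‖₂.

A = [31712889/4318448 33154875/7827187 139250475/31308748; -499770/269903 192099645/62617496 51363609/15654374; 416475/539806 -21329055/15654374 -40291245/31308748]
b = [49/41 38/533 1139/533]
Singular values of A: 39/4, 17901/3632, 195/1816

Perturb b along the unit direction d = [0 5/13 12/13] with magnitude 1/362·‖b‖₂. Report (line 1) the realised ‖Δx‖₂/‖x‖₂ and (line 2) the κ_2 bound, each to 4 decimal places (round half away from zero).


σ_max = 39/4, σ_min = 195/1816
κ = σ_max/σ_min = (39/4)/(195/1816) = 90.8000
perturbation bound = 90.8000·1/362 = 0.2508
solve Ax = b  →  x = [0.2177 -13.5328 12.7977]
2-norm of b is 2.4495; of x, 18.6270
Δx = A⁻¹·δb where δb = 1/362·2.4495·d; ‖Δx‖ = 0.0630
relative error = 0.0034
realised/bound (from unrounded values) ≈ 0.0135

0.0034
0.2508


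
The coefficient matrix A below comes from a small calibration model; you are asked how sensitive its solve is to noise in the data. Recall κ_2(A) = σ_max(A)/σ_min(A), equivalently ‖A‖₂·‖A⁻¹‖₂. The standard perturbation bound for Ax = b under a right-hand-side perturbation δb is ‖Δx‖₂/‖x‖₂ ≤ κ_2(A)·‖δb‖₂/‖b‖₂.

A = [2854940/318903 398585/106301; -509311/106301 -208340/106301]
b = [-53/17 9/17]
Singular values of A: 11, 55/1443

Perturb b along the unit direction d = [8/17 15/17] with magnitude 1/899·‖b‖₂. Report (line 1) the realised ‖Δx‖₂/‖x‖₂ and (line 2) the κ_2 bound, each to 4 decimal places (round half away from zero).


0.0035
0.3210

σ_max = 11, σ_min = 55/1443
κ_2(A) = 11 / (55/1443) = 288.6000
κ_2(A)·‖δb‖/‖b‖ = 0.3210
solve Ax = b  →  x = [9.8392 -24.3231]
‖b‖₂ = 3.1623 and ‖x‖₂ = 26.2378
re-solving with b+δb shifts x by Δx of norm 0.0923
realised ‖Δx‖/‖x‖ = 0.0035
tightness: 0.0035 against a bound of 0.3210 (unrounded ratio ≈ 0.0110)


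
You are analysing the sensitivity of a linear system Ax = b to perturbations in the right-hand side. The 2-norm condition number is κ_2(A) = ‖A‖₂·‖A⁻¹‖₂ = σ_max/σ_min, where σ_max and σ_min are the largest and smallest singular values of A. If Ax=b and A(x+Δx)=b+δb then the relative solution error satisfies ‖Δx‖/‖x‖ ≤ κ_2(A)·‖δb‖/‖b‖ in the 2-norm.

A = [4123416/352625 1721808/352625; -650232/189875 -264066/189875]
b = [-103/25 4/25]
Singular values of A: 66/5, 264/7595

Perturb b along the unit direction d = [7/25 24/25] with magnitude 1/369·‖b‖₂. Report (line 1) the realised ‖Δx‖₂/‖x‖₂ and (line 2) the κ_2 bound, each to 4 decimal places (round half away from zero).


largest singular value 66/5, smallest 264/7595
condition number: (66/5) ÷ (264/7595) = 379.7500
perturbation bound = 379.7500·1/369 = 1.0291
solve Ax = b  →  x = [10.7853 -26.6725]
‖b‖ = 4.1231, ‖x‖ = 28.7705
with δb = [0.0031 0.0107], A·Δx = δb → ‖Δx‖ = 0.3215
dividing the unrounded norms, ‖Δx‖/‖x‖ = 0.0112
so the bound overstates the realised error by a factor of ≈ 92.1080 (computed from the unrounded values)

0.0112
1.0291


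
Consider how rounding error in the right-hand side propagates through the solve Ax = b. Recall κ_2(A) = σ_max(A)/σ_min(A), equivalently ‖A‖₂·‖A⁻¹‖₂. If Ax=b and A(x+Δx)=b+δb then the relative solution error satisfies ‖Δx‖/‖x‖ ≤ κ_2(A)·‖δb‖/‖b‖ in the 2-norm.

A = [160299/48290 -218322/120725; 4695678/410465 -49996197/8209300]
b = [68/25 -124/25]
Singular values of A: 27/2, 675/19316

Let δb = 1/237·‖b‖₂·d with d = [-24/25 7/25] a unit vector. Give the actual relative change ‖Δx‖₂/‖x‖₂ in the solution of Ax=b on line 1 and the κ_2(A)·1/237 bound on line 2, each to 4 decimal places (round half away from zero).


0.0060
1.6300

σ_max = 27/2, σ_min = 675/19316
condition number: (27/2) ÷ (675/19316) = 386.3200
perturbation bound = 386.3200·1/237 = 1.6300
solve Ax = b  →  x = [-54.1274 -100.8593]
‖b‖₂ = 5.6569 and ‖x‖₂ = 114.4656
δb = ε·‖b‖·d = [-0.0229 0.0067]; solving A·Δx = δb gives ‖Δx‖ = 0.6830
realised ‖Δx‖/‖x‖ = 0.0060
so the bound overstates the realised error by a factor of ≈ 273.1704 (computed from the unrounded values)


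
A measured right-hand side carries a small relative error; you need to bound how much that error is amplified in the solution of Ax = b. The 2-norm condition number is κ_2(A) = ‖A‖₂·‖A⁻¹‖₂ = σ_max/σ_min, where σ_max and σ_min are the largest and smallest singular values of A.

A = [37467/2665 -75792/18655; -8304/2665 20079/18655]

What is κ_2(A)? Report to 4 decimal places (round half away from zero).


AᵀA = [175221/845 -357696/5915; -357696/5915 731421/41405]; tr = 1863450/8281, det = 50625/8281
eigenvalues of AᵀA: λ = (tr ± √(tr²−4·det))/2 = 225, 225/8281
so κ_2 = √(225 / (225/8281)) = 91.0000

91.0000


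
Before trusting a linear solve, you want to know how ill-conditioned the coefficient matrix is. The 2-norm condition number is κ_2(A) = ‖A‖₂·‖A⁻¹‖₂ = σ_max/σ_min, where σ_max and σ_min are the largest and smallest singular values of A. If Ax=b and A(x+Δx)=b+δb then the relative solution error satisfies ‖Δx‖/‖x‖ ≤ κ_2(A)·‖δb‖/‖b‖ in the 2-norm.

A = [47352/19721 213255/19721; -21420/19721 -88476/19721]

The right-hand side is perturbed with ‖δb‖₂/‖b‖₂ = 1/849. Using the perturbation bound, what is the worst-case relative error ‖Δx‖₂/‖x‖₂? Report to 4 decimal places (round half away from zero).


0.1743

AᵀA = [15982416/2301289 70965720/2301289; 70965720/2301289 315418329/2301289]; tr = 197145/1369, det = 1296/1369
solving λ² − 197145/1369·λ + 1296/1369 = 0 gives λ = 144, 9/1369
so κ_2 = √(144 / (9/1369)) = 148.0000
worst-case relative error ≤ 148.0000 × 1/849 = 0.1743


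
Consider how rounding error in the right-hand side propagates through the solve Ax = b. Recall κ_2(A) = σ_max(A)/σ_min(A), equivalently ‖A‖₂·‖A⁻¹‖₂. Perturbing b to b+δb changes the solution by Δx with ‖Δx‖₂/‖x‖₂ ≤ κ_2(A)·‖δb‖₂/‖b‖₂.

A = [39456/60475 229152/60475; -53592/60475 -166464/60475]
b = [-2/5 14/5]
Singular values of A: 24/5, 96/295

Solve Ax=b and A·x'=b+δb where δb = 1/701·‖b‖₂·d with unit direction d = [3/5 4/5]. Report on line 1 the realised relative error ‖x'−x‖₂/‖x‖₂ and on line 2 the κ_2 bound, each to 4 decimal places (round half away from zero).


σ_max = 24/5, σ_min = 96/295
κ = σ_max/σ_min = (24/5)/(96/295) = 14.7500
worst-case relative error ≤ 14.7500 × 1/701 = 0.0210
solve Ax = b  →  x = [-6.0874 0.9426]
‖b‖₂ = 2.8284 and ‖x‖₂ = 6.1599
Δx = A⁻¹·δb where δb = 1/701·2.8284·d; ‖Δx‖ = 0.0124
dividing the unrounded norms, ‖Δx‖/‖x‖ = 0.0020
realised/bound (from unrounded values) ≈ 0.0957

0.0020
0.0210


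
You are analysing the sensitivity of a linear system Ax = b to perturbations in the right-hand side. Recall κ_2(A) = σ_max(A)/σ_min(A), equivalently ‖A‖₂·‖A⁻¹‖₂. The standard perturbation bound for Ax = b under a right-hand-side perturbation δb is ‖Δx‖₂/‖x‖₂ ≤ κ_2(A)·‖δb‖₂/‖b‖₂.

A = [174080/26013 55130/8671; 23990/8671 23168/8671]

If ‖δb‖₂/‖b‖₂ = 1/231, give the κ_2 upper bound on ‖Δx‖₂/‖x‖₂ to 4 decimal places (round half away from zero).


1.4935

form AᵀA = [209961700/4004001 66653440/1334667; 66653440/1334667 21160196/444889] with trace 476104/4761 and determinant 400/4761
solving λ² − 476104/4761·λ + 400/4761 = 0 gives λ = 100, 4/4761
so κ_2 = √(100 / (4/4761)) = 345.0000
bound on ‖Δx‖/‖x‖: κ·ε = 345.0000·1/231 = 1.4935


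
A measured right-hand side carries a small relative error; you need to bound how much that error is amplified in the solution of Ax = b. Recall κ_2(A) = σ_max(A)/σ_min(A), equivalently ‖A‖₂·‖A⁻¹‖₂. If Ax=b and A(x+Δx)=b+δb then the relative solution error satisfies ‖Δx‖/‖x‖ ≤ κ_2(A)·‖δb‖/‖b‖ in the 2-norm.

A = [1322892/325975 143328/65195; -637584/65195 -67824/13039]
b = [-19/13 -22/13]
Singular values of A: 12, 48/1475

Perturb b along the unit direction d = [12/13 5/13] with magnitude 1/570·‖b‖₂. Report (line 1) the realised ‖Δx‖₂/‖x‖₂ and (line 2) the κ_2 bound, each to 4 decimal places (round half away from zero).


0.0020
0.6469

σ_max = 12, σ_min = 48/1475
κ = σ_max/σ_min = 12/(48/1475) = 368.7500
κ_2(A)·‖δb‖/‖b‖ = 0.6469
solve Ax = b  →  x = [28.9951 -54.1887]
‖b‖ = 2.2361, ‖x‖ = 61.4584
with δb = [0.0036 0.0015], A·Δx = δb → ‖Δx‖ = 0.1205
dividing the unrounded norms, ‖Δx‖/‖x‖ = 0.0020
tightness: 0.0020 against a bound of 0.6469 (unrounded ratio ≈ 0.0030)


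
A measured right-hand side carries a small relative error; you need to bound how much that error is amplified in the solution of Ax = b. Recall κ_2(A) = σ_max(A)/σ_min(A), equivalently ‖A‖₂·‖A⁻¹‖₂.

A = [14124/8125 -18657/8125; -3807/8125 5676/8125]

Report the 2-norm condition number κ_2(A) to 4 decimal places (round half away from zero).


AᵀA = [342369/105625 -456192/105625; -456192/105625 608481/105625]; tr = 38034/4225, det = 81/4225
char-poly roots: 9 and 9/4225
κ = σ_max/σ_min = 3/(3/65) = 65.0000

65.0000


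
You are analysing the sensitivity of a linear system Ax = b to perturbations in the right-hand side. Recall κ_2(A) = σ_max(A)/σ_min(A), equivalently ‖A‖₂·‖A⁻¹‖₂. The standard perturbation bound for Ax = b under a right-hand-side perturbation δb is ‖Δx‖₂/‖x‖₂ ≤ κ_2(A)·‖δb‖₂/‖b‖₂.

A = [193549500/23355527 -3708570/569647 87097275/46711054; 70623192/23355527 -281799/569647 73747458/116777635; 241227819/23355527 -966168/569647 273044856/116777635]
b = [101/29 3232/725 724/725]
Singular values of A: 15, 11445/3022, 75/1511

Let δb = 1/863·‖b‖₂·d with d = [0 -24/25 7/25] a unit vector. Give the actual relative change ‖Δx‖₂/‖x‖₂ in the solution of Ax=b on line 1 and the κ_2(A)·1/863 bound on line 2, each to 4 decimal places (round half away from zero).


0.0017
0.3502

from the listed singular values, σ₁ = 15, σ_n = 75/1511
κ_2(A) = 15 / (75/1511) = 302.2000
bound on ‖Δx‖/‖x‖: κ·ε = 302.2000·1/863 = 0.3502
solve Ax = b  →  x = [17.8308 -0.3463 -78.5894]
‖b‖₂ = 5.7446 and ‖x‖₂ = 80.5875
δb = ε·‖b‖·d = [0.0000 -0.0064 0.0019]; solving A·Δx = δb gives ‖Δx‖ = 0.1341
dividing the unrounded norms, ‖Δx‖/‖x‖ = 0.0017
realised/bound (from unrounded values) ≈ 0.0048
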